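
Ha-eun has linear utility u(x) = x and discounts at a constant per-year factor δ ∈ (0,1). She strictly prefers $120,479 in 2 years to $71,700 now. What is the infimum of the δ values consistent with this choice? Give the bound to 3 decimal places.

Comparing present values: 71700 < δ^2·120479.
Hence δ^2 > 71700/120479 = 0.59512, and x ↦ x^(1/2) is increasing on (0,∞).
δ > (71700/120479)^(1/2) ≈ 0.771.

δ > 0.771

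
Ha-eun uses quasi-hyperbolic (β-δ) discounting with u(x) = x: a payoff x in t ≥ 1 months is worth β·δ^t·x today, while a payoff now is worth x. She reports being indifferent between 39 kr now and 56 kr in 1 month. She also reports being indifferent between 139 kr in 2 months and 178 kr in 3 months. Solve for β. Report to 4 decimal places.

Both payoffs in the second observation are in the future, so β drops out: δ^2·139 = δ^3·178 ⇒ δ = 139/178 = 0.78090.
Now use the now-vs-future pair: 39 = β·δ·56 gives β = 39/(0.78090·56) ≈ 0.8918.

β ≈ 0.8918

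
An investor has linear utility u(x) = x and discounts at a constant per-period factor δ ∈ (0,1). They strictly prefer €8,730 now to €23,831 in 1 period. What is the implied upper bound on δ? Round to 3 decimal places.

δ < 0.366

Under u(x) = x this choice says 8730 > δ·23831.
So δ < 8730/23831 = 0.36633.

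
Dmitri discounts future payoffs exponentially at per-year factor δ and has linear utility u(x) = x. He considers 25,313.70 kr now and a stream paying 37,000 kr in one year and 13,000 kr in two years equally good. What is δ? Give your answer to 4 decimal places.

The stream is worth 37000δ + 13000δ² today, so 37000δ + 13000δ² = 25313.70.
So 13000δ² + 37000δ − 25313.70 = 0.
The positive root is δ = [−37000 + √(37000² + 4·13000·25313.70)] / (2·13000) = (−37000 + 51820.000)/26000 ≈ 0.5700.

δ ≈ 0.5700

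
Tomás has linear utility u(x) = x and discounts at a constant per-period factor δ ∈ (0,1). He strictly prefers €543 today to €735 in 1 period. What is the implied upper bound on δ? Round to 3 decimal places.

Under u(x) = x this choice says 543 > δ·735.
Dividing through by 735 gives δ < 0.73878.

δ < 0.739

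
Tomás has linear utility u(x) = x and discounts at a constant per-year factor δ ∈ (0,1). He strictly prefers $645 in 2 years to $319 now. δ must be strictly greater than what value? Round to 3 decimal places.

Under u(x) = x this choice says 319 < δ^2·645.
So δ^2 > 319/645 = 0.49457; taking the square root of both positive sides preserves the inequality.
δ > (319/645)^(1/2) ≈ 0.703.

δ > 0.703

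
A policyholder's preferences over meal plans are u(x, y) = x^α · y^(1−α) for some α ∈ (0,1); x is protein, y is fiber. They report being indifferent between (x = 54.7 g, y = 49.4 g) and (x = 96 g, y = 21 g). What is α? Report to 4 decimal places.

α ≈ 0.6033

The Cobb–Douglas utilities coincide, so 54.7^α·49.4^(1−α) = 96^α·21^(1−α).
Taking logs: α·ln 54.7 + (1−α)·ln 49.4 = α·ln 96 + (1−α)·ln 21, i.e. α·-0.5624845 = (1−α)·-0.8554280.
So α/(1−α) = (-0.8554280)/(-0.5624845) = 1.5208028, and α = 1.5208028/2.5208028 ≈ 0.6033.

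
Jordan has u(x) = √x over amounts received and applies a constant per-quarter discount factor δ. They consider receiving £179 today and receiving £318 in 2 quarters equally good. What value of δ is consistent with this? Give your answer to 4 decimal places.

δ ≈ 0.8662

Equating discounted utilities: u(179) = δ^2·u(318) ⇒ δ^2 = u(179)/u(318).
With u(x) = √x: δ^2 = √179/√318 = √(179/318) = 0.75026.
Hence δ = (0.75026)^(1/2) = 0.866177.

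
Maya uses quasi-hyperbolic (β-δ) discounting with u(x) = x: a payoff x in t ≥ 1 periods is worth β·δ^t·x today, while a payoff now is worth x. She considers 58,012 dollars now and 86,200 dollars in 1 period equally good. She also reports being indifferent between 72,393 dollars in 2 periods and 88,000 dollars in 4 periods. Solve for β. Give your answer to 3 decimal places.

β ≈ 0.742

The second indifference involves only future payoffs, so β cancels: β·δ^2·72393 = β·δ^4·88000, giving δ^2 = 72393/88000 = 0.82265, so δ = 0.90700.
The first indifference: 58012 = β·δ·86200, so β = 58012/(δ·86200) = 58012/(0.90700·86200) ≈ 0.742.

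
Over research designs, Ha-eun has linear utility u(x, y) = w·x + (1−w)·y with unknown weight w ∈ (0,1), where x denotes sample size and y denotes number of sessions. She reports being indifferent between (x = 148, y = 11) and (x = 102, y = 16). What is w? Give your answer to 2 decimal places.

w = 0.10

Equating utilities: w·148 + (1−w)·11 = w·102 + (1−w)·16.
w·(148−102) = (1−w)·(16−11), i.e. w·46 = (1−w)·5.
Hence w = 5/(46+5) = 5/51 = 0.10.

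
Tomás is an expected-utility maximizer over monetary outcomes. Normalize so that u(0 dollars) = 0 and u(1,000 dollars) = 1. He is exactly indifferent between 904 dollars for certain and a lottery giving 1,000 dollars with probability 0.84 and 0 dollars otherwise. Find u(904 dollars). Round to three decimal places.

u(904 dollars) equals the lottery's expected utility: 0.84·1 + 0.16·0 = 0.84.

0.840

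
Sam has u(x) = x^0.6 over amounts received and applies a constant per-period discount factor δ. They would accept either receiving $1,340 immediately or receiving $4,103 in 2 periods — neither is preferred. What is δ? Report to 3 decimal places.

δ ≈ 0.715

Equating discounted utilities: u(1340) = δ^2·u(4103) ⇒ δ^2 = u(1340)/u(4103).
Since u(x) = x^0.6, δ^2 = (1340/4103)^0.6 = 0.32659^0.6 = 0.51098.
So δ = 0.51098^(1/2) ≈ 0.715.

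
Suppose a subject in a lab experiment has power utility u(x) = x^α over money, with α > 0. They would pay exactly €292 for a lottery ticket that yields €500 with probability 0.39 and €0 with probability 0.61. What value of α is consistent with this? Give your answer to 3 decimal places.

Since u(0) = 0, the lottery's EU is 0.39·500^α.
Indifference: 292^α = 0.39·500^α, so (292/500)^α = 0.39.
Taking logs: α·ln(292/500) = ln(0.39), so α = -0.941609 / -0.537854 ≈ 1.751.

α ≈ 1.751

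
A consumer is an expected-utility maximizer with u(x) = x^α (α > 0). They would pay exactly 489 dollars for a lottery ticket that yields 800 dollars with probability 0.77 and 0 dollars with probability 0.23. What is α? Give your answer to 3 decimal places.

The lottery's expected utility is 0.77·u(800) + 0.23·u(0) = 0.77·800^α (since u(0) = 0 for α > 0).
Indifference: 489^α = 0.77·800^α, so (489/800)^α = 0.77.
Taking logs: α·ln(489/800) = ln(0.77), so α = -0.261365 / -0.492249 ≈ 0.531.

α ≈ 0.531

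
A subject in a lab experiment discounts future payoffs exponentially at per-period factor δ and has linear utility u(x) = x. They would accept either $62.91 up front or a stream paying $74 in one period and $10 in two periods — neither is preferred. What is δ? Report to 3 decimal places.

δ ≈ 0.770

Present value of the stream is 74·δ + 10·δ². Indifference gives 74δ + 10δ² = 62.91.
Rearranged: 10δ² + 74δ − 62.91 = 0.
δ = (−74 + √(74² + 4·10·62.91)) / (2·10) = (−74 + √7992.40) / 20 ≈ 0.770.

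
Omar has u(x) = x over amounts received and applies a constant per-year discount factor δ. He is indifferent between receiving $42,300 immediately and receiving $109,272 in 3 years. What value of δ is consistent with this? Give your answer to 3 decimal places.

δ ≈ 0.729

Equating discounted utilities: u(42300) = δ^3·u(109272) ⇒ δ^3 = u(42300)/u(109272).
With u(x) = x: δ^3 = 42300/109272 = 0.38711.
So δ = 0.38711^(1/3) ≈ 0.729.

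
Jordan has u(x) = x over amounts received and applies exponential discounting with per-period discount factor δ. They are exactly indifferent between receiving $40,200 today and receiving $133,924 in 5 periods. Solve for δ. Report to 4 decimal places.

δ ≈ 0.7861

Equating discounted utilities: u(40200) = δ^5·u(133924) ⇒ δ^5 = u(40200)/u(133924).
With u(x) = x: δ^5 = 40200/133924 = 0.30017.
Hence δ = (0.30017)^(1/5) = 0.786092.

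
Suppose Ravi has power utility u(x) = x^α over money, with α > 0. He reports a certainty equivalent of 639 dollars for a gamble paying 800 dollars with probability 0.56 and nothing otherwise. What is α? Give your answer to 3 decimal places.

Since u(0) = 0, the lottery's EU is 0.56·800^α.
Equating: 639^α = 0.56·800^α, i.e. 0.7987^α = 0.56.
Take logs: α = ln 0.56 / ln(639/800) ≈ 2.58033.

α ≈ 2.580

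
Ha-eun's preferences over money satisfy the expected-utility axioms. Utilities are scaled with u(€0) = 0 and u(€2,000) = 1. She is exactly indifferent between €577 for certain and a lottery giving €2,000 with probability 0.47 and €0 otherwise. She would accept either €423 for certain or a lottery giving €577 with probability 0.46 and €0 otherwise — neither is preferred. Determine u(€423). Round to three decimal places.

0.216

From the first indifference, u(€577) = 0.47·u(€2,000) + 0.53·u(€0) = 0.47·1 + 0.53·0 = 0.47.
Chaining: u(€423) = 0.46·0.47 + 0.54·0.00 = 0.2162.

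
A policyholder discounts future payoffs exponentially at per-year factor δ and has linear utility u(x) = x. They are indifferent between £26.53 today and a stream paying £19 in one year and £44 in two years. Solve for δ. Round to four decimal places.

Present value of the stream is 19·δ + 44·δ². Indifference gives 19δ + 44δ² = 26.53.
Rearranged: 44δ² + 19δ − 26.53 = 0.
By the quadratic formula (taking the positive root), δ = (−19 + √5030.28) / 88 ≈ 0.5901.

δ ≈ 0.5901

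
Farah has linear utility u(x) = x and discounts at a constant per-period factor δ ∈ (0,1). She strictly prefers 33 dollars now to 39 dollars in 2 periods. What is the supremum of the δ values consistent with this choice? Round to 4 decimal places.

δ < 0.9199

Comparing present values: 33 > δ^2·39.
So δ^2 < 33/39 = 0.84615; taking the square root of both positive sides preserves the inequality.
δ < 0.84615^(1/2) = 0.9199.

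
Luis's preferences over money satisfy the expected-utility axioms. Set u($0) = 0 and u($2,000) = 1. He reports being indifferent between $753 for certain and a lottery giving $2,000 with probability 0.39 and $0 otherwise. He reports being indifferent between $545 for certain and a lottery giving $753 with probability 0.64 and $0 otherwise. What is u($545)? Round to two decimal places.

0.25

The first gamble pins u($753): it must equal 0.39·1 + 0.61·0 = 0.39.
The second indifference gives u($545) = 0.64·u($753) + 0.36·u($0) = 0.64·0.39 + 0.36·0.00 = 0.2496.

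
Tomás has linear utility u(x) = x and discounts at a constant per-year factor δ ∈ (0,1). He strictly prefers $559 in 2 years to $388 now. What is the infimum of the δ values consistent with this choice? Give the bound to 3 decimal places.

δ > 0.833

Comparing present values: 388 < δ^2·559.
Hence δ^2 > 388/559 = 0.69410, and x ↦ x^(1/2) is increasing on (0,∞).
δ > (388/559)^(1/2) ≈ 0.833.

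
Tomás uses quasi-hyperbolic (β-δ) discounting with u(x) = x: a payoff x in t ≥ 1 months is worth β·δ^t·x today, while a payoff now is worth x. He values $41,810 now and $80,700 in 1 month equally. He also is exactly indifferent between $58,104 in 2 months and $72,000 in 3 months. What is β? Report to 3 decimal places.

β ≈ 0.642

From the later pair, β·δ^2·58104 = β·δ^3·72000; dividing through, δ = 58104/72000 = 0.80700.
Substituting δ into 41810 = β·δ·80700: β = 41810/(65124.900) ≈ 0.642.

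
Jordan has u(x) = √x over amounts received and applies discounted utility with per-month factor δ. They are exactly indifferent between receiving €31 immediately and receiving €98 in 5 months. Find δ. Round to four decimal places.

Indifference means u(31) = δ^5 · u(98), so δ^5 = u(31)/u(98).
Since u(x) = √x, δ^5 = √(31/98) = 0.56243.
Taking the 5th root: δ = 0.56243^(1/5) ≈ 0.8913.

δ ≈ 0.8913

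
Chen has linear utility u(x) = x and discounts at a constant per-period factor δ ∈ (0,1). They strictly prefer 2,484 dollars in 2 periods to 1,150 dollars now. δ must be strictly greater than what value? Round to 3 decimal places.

The preference means 1150 < δ^2·2484.
So δ^2 > 1150/2484 = 0.46296; taking the square root of both positive sides preserves the inequality.
δ > (1150/2484)^(1/2) ≈ 0.680.

δ > 0.680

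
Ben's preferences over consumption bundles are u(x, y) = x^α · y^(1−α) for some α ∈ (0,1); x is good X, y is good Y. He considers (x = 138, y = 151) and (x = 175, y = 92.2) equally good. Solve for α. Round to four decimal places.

α ≈ 0.6750

Indifference: 138^α · 151^(1−α) = 175^α · 92.2^(1−α).
(138/175)^α = (92.2/151)^(1−α); take logs: α·ln(138/175) = (1−α)·ln(92.2/151), i.e. α·-0.2375323 = (1−α)·-0.4933197.
So α/(1−α) = (-0.4933197)/(-0.2375323) = 2.0768531, and α = 2.0768531/3.0768531 ≈ 0.6750.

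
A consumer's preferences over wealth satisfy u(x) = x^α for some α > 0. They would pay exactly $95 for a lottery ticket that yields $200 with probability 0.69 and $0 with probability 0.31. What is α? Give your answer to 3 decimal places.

α ≈ 0.498

EU(lottery) = 0.69·200^α + 0.31·0 = 0.69·200^α.
Setting u(95) equal to that: 95^α = 0.69·200^α ⇒ (95/200)^α = 0.69.
Taking logs: α·ln(95/200) = ln(0.69), so α = -0.371064 / -0.744440 ≈ 0.498.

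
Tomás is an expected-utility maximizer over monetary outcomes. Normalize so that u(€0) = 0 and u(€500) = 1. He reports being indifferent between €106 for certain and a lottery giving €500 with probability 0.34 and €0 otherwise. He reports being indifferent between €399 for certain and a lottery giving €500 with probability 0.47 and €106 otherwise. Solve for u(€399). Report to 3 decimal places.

0.650

From the first indifference, u(€106) = 0.34·u(€500) + 0.66·u(€0) = 0.34·1 + 0.66·0 = 0.34.
Chaining: u(€399) = 0.47·1.00 + 0.53·0.34 = 0.6502.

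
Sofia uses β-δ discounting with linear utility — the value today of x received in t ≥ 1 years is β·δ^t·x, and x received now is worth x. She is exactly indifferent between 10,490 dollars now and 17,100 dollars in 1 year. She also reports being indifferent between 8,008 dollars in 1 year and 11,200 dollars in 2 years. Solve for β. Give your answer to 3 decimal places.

β ≈ 0.858

The second indifference involves only future payoffs, so β cancels: β·δ^1·8008 = β·δ^2·11200, giving δ = 8008/11200 = 0.71500.
Substituting δ into 10490 = β·δ·17100: β = 10490/(12226.500) ≈ 0.858.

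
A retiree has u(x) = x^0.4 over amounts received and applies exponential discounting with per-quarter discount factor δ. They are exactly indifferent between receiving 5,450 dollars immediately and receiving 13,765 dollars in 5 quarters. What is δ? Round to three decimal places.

δ ≈ 0.929

Equating discounted utilities: u(5450) = δ^5·u(13765) ⇒ δ^5 = u(5450)/u(13765).
With u(x) = x^0.4: δ^5 = 5450^0.4/13765^0.4 = (5450/13765)^0.4 = 0.69032.
So δ = 0.69032^(1/5) ≈ 0.929.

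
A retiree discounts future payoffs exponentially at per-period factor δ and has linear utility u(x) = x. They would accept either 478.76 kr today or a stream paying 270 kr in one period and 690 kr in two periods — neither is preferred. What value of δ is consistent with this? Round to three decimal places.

δ ≈ 0.660

The stream is worth 270δ + 690δ² today, so 270δ + 690δ² = 478.76.
That is, 690δ² + 270δ − 478.76 = 0, a quadratic in δ.
By the quadratic formula (taking the positive root), δ = (−270 + √1394277.60) / 1380 ≈ 0.660.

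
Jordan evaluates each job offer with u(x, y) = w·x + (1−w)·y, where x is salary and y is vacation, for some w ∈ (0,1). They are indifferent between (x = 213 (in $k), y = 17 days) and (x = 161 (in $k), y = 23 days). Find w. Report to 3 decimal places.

w = 0.103

u(213,17) = u(161,23) means w·213 + (1−w)·17 = w·161 + (1−w)·23.
Rearranging, 52·w − 6·(1−w) = 0.
So w/(1−w) = 6/52 = 0.1154, giving w = 6/(52+6) = 0.103.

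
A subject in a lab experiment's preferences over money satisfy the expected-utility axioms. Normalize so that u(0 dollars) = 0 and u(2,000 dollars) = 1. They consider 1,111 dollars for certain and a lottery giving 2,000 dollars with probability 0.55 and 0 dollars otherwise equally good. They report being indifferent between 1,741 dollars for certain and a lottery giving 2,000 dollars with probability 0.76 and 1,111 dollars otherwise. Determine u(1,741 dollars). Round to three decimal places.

0.892

From the first indifference, u(1,111 dollars) = 0.55·u(2,000 dollars) + 0.45·u(0 dollars) = 0.55·1 + 0.45·0 = 0.55.
The second indifference gives u(1,741 dollars) = 0.76·u(2,000 dollars) + 0.24·u(1,111 dollars) = 0.76·1.00 + 0.24·0.55 = 0.8920.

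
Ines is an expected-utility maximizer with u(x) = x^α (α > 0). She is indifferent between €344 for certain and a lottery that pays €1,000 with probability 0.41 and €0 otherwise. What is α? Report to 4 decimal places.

α ≈ 0.8355

Since u(0) = 0, the lottery's EU is 0.41·1000^α.
Setting u(344) equal to that: 344^α = 0.41·1000^α ⇒ (344/1000)^α = 0.41.
Take logs: α = ln 0.41 / ln(344/1000) ≈ 0.835523.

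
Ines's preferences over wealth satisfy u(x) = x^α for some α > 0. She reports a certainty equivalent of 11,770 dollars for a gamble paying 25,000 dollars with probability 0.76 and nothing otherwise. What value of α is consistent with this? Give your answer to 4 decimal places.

α ≈ 0.3643

Since u(0) = 0, the lottery's EU is 0.76·25000^α.
Setting u(11770) equal to that: 11770^α = 0.76·25000^α ⇒ (11770/25000)^α = 0.76.
α = ln(0.76) / ln(11770/25000) = -0.2744368/-0.7533219 ≈ 0.3643.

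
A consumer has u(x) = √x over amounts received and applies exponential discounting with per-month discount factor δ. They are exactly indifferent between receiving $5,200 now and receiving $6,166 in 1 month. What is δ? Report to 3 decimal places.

δ ≈ 0.918

Indifference means u(5200) = δ · u(6166), so δ = u(5200)/u(6166).
Since u(x) = √x, δ = √(5200/6166) = 0.91833.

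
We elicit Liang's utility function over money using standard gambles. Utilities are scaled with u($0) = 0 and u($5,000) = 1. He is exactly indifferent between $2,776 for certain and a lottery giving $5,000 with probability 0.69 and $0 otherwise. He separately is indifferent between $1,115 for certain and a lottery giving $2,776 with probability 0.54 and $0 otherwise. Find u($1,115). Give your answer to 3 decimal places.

0.373

The first gamble pins u($2,776): it must equal 0.69·1 + 0.31·0 = 0.69.
Then u($1,115) = 0.54·u($2,776) + 0.46·u($0) = 0.54·0.69 + 0.46·0.00 = 0.3726.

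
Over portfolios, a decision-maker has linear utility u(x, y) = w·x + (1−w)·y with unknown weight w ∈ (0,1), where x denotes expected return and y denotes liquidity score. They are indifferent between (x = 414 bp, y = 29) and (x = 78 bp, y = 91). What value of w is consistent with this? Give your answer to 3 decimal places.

w = 0.156

Equating utilities: w·414 + (1−w)·29 = w·78 + (1−w)·91.
w·(414−78) = (1−w)·(91−29), i.e. w·336 = (1−w)·62.
So w/(1−w) = 62/336 = 0.1845, giving w = 62/(336+62) = 0.156.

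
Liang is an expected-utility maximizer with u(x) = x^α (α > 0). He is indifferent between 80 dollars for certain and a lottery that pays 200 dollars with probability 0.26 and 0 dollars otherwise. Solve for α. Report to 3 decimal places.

α ≈ 1.470

The lottery's expected utility is 0.26·u(200) + 0.74·u(0) = 0.26·200^α (since u(0) = 0 for α > 0).
Equating: 80^α = 0.26·200^α, i.e. 0.4000^α = 0.26.
Take logs: α = ln 0.26 / ln(80/200) ≈ 1.47014.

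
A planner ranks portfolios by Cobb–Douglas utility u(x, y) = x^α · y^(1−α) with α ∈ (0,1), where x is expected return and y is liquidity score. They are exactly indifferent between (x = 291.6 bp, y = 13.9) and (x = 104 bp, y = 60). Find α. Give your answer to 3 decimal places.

The Cobb–Douglas utilities coincide, so 291.6^α·13.9^(1−α) = 104^α·60^(1−α).
Rearrange to (291.6/104)^α = (60/13.9)^(1−α) and take logs: α·1.030992 = (1−α)·1.462456.
Thus α·(2.493448) = 1.462456, so α = 1.462456/2.493448 ≈ 0.587.

α ≈ 0.587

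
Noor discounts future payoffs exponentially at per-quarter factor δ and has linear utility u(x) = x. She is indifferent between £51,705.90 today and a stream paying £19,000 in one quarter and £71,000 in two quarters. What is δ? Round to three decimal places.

Equating present values: 51705.90 = 19000δ + 71000δ².
Rearranged: 71000δ² + 19000δ − 51705.90 = 0.
The positive root is δ = [−19000 + √(19000² + 4·71000·51705.90)] / (2·71000) = (−19000 + 122660.000)/142000 ≈ 0.730.

δ ≈ 0.730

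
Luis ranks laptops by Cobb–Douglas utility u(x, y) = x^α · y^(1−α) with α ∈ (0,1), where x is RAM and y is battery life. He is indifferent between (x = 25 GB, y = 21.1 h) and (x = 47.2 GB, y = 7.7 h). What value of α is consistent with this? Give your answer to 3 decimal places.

α ≈ 0.613

The Cobb–Douglas utilities coincide, so 25^α·21.1^(1−α) = 47.2^α·7.7^(1−α).
(25/47.2)^α = (7.7/21.1)^(1−α); take logs: α·ln(25/47.2) = (1−α)·ln(7.7/21.1), i.e. α·-0.635518 = (1−α)·-1.008053.
So α/(1−α) = (-1.008053)/(-0.635518) = 1.586191, and α = 1.586191/2.586191 ≈ 0.613.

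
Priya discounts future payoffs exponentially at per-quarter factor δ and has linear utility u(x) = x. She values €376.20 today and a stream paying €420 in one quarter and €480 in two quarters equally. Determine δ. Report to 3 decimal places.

δ ≈ 0.550

Present value of the stream is 420·δ + 480·δ². Indifference gives 420δ + 480δ² = 376.20.
That is, 480δ² + 420δ − 376.20 = 0, a quadratic in δ.
By the quadratic formula (taking the positive root), δ = (−420 + √898704.00) / 960 ≈ 0.550.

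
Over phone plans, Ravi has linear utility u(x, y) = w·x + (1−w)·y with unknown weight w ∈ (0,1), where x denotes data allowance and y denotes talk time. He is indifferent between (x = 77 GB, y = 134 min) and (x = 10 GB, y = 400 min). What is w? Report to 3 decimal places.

Equating utilities: w·77 + (1−w)·134 = w·10 + (1−w)·400.
Rearranging, 67·w − 266·(1−w) = 0.
Hence w = 266/(67+266) = 266/333 = 0.799.

w = 0.799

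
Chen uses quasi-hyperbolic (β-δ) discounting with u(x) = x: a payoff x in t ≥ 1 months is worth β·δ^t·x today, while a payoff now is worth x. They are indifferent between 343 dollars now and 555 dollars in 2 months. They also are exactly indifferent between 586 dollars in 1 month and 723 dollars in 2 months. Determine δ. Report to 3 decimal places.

δ ≈ 0.811

From the later pair, β·δ^1·586 = β·δ^2·723; dividing through, δ = 586/723 = 0.81051.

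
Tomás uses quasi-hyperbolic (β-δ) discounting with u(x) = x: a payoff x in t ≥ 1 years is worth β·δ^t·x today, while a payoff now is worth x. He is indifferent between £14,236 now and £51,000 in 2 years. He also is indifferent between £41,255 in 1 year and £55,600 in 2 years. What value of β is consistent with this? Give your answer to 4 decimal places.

β ≈ 0.5070

From the later pair, β·δ^1·41255 = β·δ^2·55600; dividing through, δ = 41255/55600 = 0.74200.
The first indifference: 14236 = β·δ^2·51000, so β = 14236/(δ^2·51000) = 14236/(0.55056·51000) ≈ 0.5070.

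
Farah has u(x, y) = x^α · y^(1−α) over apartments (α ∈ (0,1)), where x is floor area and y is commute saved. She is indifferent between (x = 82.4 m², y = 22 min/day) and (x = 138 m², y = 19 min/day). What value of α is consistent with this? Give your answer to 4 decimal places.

α ≈ 0.2214

The Cobb–Douglas utilities coincide, so 82.4^α·22^(1−α) = 138^α·19^(1−α).
Taking logs: α·ln 82.4 + (1−α)·ln 22 = α·ln 138 + (1−α)·ln 19, i.e. α·-0.5156682 = (1−α)·-0.1466035.
Thus α·(-0.6622717) = -0.1466035, so α = -0.1466035/-0.6622717 ≈ 0.2214.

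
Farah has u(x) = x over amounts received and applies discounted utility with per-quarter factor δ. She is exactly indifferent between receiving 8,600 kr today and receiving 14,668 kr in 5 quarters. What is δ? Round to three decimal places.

Indifference means u(8600) = δ^5 · u(14668), so δ^5 = u(8600)/u(14668).
With u(x) = x: δ^5 = 8600/14668 = 0.58631.
Taking the 5th root: δ = 0.58631^(1/5) ≈ 0.899.

δ ≈ 0.899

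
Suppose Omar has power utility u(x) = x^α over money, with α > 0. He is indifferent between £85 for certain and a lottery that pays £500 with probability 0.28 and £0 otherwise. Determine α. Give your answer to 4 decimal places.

Since u(0) = 0, the lottery's EU is 0.28·500^α.
Equating: 85^α = 0.28·500^α, i.e. 0.1700^α = 0.28.
α = ln(0.28) / ln(85/500) = -1.2729657/-1.7719568 ≈ 0.7184.

α ≈ 0.7184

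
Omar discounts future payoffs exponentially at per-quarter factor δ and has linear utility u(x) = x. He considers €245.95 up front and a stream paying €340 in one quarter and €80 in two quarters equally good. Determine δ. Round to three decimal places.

δ ≈ 0.630

Equating present values: 245.95 = 340δ + 80δ².
Rearranged: 80δ² + 340δ − 245.95 = 0.
δ = (−340 + √(340² + 4·80·245.95)) / (2·80) = (−340 + √194304.00) / 160 ≈ 0.630.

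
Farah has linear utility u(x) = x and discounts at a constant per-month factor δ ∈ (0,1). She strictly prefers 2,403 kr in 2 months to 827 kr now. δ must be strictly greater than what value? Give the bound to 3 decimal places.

The preference means 827 < δ^2·2403.
Dividing by 2403: δ^2 > 0.34415. Both sides are positive, so the square root keeps the direction.
δ > 0.34415^(1/2) = 0.587.

δ > 0.587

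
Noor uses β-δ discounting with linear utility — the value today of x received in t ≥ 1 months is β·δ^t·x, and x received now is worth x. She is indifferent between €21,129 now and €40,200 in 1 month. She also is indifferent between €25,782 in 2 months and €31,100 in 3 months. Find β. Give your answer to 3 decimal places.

β ≈ 0.634

The second indifference involves only future payoffs, so β cancels: β·δ^2·25782 = β·δ^3·31100, giving δ = 25782/31100 = 0.82900.
The first indifference: 21129 = β·δ·40200, so β = 21129/(δ·40200) = 21129/(0.82900·40200) ≈ 0.634.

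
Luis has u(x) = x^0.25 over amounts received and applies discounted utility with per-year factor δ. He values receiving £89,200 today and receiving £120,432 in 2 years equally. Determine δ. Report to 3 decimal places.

The payoff in 2 years is discounted by δ^2, so u(89200) = δ^2·u(120432) and δ^2 = u(89200)/u(120432).
With u(x) = x^0.25: δ^2 = 89200^0.25/120432^0.25 = (89200/120432)^0.25 = 0.92770.
Hence δ = (0.92770)^(1/2) = 0.96317.

δ ≈ 0.963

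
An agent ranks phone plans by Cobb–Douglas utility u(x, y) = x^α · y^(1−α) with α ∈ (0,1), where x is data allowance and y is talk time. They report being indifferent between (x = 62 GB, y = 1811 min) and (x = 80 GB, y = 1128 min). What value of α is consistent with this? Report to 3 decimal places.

α ≈ 0.650

Set the two utilities equal: 62^α·1811^(1−α) = 80^α·1128^(1−α).
(62/80)^α = (1128/1811)^(1−α); take logs: α·ln(62/80) = (1−α)·ln(1128/1811), i.e. α·-0.254892 = (1−α)·-0.473433.
Thus α·(-0.728325) = -0.473433, so α = -0.473433/-0.728325 ≈ 0.650.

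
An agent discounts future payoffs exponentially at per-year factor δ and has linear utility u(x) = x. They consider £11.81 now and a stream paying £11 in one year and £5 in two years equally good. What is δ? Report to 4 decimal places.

δ ≈ 0.7900

The stream is worth 11δ + 5δ² today, so 11δ + 5δ² = 11.81.
So 5δ² + 11δ − 11.81 = 0.
δ = (−11 + √(11² + 4·5·11.81)) / (2·5) = (−11 + √357.20) / 10 ≈ 0.7900.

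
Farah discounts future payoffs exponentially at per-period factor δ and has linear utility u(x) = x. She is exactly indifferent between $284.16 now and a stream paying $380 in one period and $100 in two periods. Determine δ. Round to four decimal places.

The stream is worth 380δ + 100δ² today, so 380δ + 100δ² = 284.16.
That is, 100δ² + 380δ − 284.16 = 0, a quadratic in δ.
The positive root is δ = [−380 + √(380² + 4·100·284.16)] / (2·100) = (−380 + 508.000)/200 ≈ 0.6400.

δ ≈ 0.6400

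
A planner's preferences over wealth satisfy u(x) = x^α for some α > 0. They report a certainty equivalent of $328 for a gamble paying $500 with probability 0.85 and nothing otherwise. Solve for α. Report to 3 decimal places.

α ≈ 0.385

Since u(0) = 0, the lottery's EU is 0.85·500^α.
Equating: 328^α = 0.85·500^α, i.e. 0.6560^α = 0.85.
Take logs: α = ln 0.85 / ln(328/500) ≈ 0.38549.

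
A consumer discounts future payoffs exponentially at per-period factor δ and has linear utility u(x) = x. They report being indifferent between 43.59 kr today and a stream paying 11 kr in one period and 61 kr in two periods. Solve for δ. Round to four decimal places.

Present value of the stream is 11·δ + 61·δ². Indifference gives 11δ + 61δ² = 43.59.
Rearranged: 61δ² + 11δ − 43.59 = 0.
δ = (−11 + √(11² + 4·61·43.59)) / (2·61) = (−11 + √10756.96) / 122 ≈ 0.7600.

δ ≈ 0.7600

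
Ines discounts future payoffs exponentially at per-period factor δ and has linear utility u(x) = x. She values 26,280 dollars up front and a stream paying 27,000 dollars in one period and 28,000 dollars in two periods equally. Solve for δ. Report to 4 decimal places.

Equating present values: 26280 = 27000δ + 28000δ².
That is, 28000δ² + 27000δ − 26280 = 0, a quadratic in δ.
By the quadratic formula (taking the positive root), δ = (−27000 + √3672360000.00) / 56000 ≈ 0.6000.

δ ≈ 0.6000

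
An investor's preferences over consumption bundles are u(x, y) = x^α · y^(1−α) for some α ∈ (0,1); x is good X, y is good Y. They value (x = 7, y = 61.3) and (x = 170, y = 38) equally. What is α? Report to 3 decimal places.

α ≈ 0.130

The Cobb–Douglas utilities coincide, so 7^α·61.3^(1−α) = 170^α·38^(1−α).
Taking logs: α·ln 7 + (1−α)·ln 61.3 = α·ln 170 + (1−α)·ln 38, i.e. α·-3.189888 = (1−α)·-0.478194.
So α/(1−α) = (-0.478194)/(-3.189888) = 0.149909, and α = 0.149909/1.149909 ≈ 0.130.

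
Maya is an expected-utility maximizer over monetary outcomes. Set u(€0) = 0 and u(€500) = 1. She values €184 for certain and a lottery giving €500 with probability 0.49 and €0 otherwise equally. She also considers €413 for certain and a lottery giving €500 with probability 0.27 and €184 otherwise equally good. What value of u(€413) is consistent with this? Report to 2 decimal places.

0.63

First, u(€184) = 0.49·u(€500) + 0.51·u(€0) = 0.49.
Chaining: u(€413) = 0.27·1.00 + 0.73·0.49 = 0.6277.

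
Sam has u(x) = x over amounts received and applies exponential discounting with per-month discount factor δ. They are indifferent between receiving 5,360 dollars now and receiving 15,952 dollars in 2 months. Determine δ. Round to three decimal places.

δ ≈ 0.580

The payoff in 2 months is discounted by δ^2, so u(5360) = δ^2·u(15952) and δ^2 = u(5360)/u(15952).
With u(x) = x: δ^2 = 5360/15952 = 0.33601.
So δ = 0.33601^(1/2) ≈ 0.580.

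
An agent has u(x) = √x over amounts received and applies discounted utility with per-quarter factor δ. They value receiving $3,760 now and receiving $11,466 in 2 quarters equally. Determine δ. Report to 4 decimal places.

δ ≈ 0.7567

The payoff in 2 quarters is discounted by δ^2, so u(3760) = δ^2·u(11466) and δ^2 = u(3760)/u(11466).
Since u(x) = √x, δ^2 = √(3760/11466) = 0.57265.
Hence δ = (0.57265)^(1/2) = 0.756735.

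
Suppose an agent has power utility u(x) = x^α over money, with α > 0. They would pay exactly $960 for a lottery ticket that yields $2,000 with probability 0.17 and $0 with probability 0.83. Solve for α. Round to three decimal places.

Since u(0) = 0, the lottery's EU is 0.17·2000^α.
Equating: 960^α = 0.17·2000^α, i.e. 0.4800^α = 0.17.
α = ln(0.17) / ln(960/2000) = -1.771957/-0.733969 ≈ 2.414.

α ≈ 2.414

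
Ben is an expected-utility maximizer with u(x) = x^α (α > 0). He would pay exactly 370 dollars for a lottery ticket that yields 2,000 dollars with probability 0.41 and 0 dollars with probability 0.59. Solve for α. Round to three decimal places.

The lottery's expected utility is 0.41·u(2000) + 0.59·u(0) = 0.41·2000^α (since u(0) = 0 for α > 0).
Setting u(370) equal to that: 370^α = 0.41·2000^α ⇒ (370/2000)^α = 0.41.
Taking logs: α·ln(370/2000) = ln(0.41), so α = -0.891598 / -1.687399 ≈ 0.528.

α ≈ 0.528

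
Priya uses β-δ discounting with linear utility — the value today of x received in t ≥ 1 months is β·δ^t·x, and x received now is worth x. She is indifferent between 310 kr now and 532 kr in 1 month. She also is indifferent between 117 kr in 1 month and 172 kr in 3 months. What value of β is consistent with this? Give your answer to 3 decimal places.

β ≈ 0.707

From the later pair, β·δ^1·117 = β·δ^3·172; dividing through, δ^2 = 117/172 = 0.68023, so δ = 0.82476.
Now use the now-vs-future pair: 310 = β·δ·532 gives β = 310/(0.82476·532) ≈ 0.707.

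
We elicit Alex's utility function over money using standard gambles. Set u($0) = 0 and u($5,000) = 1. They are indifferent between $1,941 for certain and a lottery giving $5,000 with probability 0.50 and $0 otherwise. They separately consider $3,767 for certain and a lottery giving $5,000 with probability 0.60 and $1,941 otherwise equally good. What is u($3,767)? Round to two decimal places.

0.80

First, u($1,941) = 0.50·u($5,000) + 0.50·u($0) = 0.50.
Then u($3,767) = 0.60·u($5,000) + 0.40·u($1,941) = 0.60·1.00 + 0.40·0.50 = 0.8000.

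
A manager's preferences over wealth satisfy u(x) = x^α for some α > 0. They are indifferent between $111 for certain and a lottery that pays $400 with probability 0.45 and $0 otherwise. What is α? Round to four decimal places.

α ≈ 0.6229

EU(lottery) = 0.45·400^α + 0.55·0 = 0.45·400^α.
Setting u(111) equal to that: 111^α = 0.45·400^α ⇒ (111/400)^α = 0.45.
Take logs: α = ln 0.45 / ln(111/400) ≈ 0.622893.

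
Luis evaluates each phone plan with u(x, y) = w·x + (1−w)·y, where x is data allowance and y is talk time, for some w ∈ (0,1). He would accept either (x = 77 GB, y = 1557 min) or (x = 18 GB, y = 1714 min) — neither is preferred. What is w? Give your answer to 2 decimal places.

w = 0.73

Indifference: w·77 + (1−w)·1557 = w·18 + (1−w)·1714.
w·(77−18) = (1−w)·(1714−1557), i.e. w·59 = (1−w)·157.
Hence w = 157/(59+157) = 157/216 = 0.73.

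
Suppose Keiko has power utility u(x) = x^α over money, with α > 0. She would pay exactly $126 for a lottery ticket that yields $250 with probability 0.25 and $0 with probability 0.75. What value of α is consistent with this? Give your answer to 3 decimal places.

The lottery's expected utility is 0.25·u(250) + 0.75·u(0) = 0.25·250^α (since u(0) = 0 for α > 0).
Equating: 126^α = 0.25·250^α, i.e. 0.5040^α = 0.25.
α = ln(0.25) / ln(126/250) = -1.386294/-0.685179 ≈ 2.023.

α ≈ 2.023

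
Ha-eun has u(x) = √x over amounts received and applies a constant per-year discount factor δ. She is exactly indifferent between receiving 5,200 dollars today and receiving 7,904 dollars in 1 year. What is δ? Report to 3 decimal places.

δ ≈ 0.811

The payoff in 1 year is discounted by δ, so u(5200) = δ·u(7904) and δ = u(5200)/u(7904).
With u(x) = √x: δ = √5200/√7904 = √(5200/7904) = 0.81111.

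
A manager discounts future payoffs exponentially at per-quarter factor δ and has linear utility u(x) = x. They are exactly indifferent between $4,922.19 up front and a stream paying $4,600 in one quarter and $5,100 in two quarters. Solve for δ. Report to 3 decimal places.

Present value of the stream is 4600·δ + 5100·δ². Indifference gives 4600δ + 5100δ² = 4922.19.
Rearranged: 5100δ² + 4600δ − 4922.19 = 0.
By the quadratic formula (taking the positive root), δ = (−4600 + √121572676.00) / 10200 ≈ 0.630.

δ ≈ 0.630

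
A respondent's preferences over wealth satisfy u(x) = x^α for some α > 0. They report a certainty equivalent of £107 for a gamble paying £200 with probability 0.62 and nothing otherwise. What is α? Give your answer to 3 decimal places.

Since u(0) = 0, the lottery's EU is 0.62·200^α.
Indifference: 107^α = 0.62·200^α, so (107/200)^α = 0.62.
Take logs: α = ln 0.62 / ln(107/200) ≈ 0.76426.

α ≈ 0.764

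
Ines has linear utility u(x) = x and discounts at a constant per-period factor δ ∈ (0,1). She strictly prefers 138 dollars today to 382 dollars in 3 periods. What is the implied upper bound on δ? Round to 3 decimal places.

δ < 0.712

Comparing present values: 138 > δ^3·382.
So δ^3 < 138/382 = 0.36126; taking the cube root of both positive sides preserves the inequality.
δ < 0.36126^(1/3) = 0.712.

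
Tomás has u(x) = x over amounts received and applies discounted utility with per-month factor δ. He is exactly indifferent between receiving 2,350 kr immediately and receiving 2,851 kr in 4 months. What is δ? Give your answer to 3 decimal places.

The payoff in 4 months is discounted by δ^4, so u(2350) = δ^4·u(2851) and δ^4 = u(2350)/u(2851).
With u(x) = x: δ^4 = 2350/2851 = 0.82427.
Taking the 4th root: δ = 0.82427^(1/4) ≈ 0.953.

δ ≈ 0.953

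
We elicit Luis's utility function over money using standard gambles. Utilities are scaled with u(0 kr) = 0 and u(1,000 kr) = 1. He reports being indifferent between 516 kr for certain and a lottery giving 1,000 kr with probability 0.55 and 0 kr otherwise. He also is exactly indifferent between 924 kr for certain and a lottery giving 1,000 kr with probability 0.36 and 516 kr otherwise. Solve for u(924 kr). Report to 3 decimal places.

0.712

The first gamble pins u(516 kr): it must equal 0.55·1 + 0.45·0 = 0.55.
Then u(924 kr) = 0.36·u(1,000 kr) + 0.64·u(516 kr) = 0.36·1.00 + 0.64·0.55 = 0.7120.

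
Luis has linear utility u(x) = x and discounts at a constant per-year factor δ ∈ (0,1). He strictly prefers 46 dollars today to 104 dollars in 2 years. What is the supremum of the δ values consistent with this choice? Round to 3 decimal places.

The preference means 46 > δ^2·104.
Hence δ^2 < 46/104 = 0.44231, and x ↦ x^(1/2) is increasing on (0,∞).
δ < 0.44231^(1/2) = 0.665.

δ < 0.665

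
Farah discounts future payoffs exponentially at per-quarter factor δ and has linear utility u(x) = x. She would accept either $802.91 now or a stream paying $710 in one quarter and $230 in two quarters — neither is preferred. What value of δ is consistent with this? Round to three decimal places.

Equating present values: 802.91 = 710δ + 230δ².
So 230δ² + 710δ − 802.91 = 0.
By the quadratic formula (taking the positive root), δ = (−710 + √1242777.20) / 460 ≈ 0.880.

δ ≈ 0.880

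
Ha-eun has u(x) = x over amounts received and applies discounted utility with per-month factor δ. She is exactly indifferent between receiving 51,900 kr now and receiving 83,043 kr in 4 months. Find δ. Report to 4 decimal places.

The payoff in 4 months is discounted by δ^4, so u(51900) = δ^4·u(83043) and δ^4 = u(51900)/u(83043).
With u(x) = x: δ^4 = 51900/83043 = 0.62498.
So δ = 0.62498^(1/4) ≈ 0.8891.

δ ≈ 0.8891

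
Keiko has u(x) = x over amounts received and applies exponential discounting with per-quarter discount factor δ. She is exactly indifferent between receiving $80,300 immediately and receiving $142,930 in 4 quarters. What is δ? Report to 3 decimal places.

δ ≈ 0.866

Equating discounted utilities: u(80300) = δ^4·u(142930) ⇒ δ^4 = u(80300)/u(142930).
With u(x) = x: δ^4 = 80300/142930 = 0.56181.
So δ = 0.56181^(1/4) ≈ 0.866.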